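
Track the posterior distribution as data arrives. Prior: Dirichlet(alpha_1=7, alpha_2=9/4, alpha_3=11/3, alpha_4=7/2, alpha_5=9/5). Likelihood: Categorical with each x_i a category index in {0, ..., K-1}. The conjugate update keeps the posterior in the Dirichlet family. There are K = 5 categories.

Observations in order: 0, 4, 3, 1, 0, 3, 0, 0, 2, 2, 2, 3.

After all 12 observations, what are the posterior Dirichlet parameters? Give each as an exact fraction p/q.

alpha_1=11, alpha_2=13/4, alpha_3=20/3, alpha_4=13/2, alpha_5=14/5

obs 1: x=0 → posterior Dirichlet(8, 9/4, 11/3, 7/2, 9/5)
obs 2: x=4 → posterior Dirichlet(8, 9/4, 11/3, 7/2, 14/5)
obs 3: x=3 → posterior Dirichlet(8, 9/4, 11/3, 9/2, 14/5)
obs 4: x=1 → posterior Dirichlet(8, 13/4, 11/3, 9/2, 14/5)
obs 5: x=0 → posterior Dirichlet(9, 13/4, 11/3, 9/2, 14/5)
obs 6: x=3 → posterior Dirichlet(9, 13/4, 11/3, 11/2, 14/5)
obs 7: x=0 → posterior Dirichlet(10, 13/4, 11/3, 11/2, 14/5)
obs 8: x=0 → posterior Dirichlet(11, 13/4, 11/3, 11/2, 14/5)
obs 9: x=2 → posterior Dirichlet(11, 13/4, 14/3, 11/2, 14/5)
obs 10: x=2 → posterior Dirichlet(11, 13/4, 17/3, 11/2, 14/5)
obs 11: x=2 → posterior Dirichlet(11, 13/4, 20/3, 11/2, 14/5)
obs 12: x=3 → posterior Dirichlet(11, 13/4, 20/3, 13/2, 14/5)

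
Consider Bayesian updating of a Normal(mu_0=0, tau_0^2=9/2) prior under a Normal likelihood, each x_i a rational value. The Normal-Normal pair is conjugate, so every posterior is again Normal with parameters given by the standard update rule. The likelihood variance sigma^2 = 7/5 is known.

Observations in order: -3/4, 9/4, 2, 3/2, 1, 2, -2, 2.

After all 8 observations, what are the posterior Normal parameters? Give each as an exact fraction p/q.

obs 1: x=-3/4 → posterior Normal(-135/236, 63/59)
obs 2: x=9/4 → posterior Normal(135/208, 63/104)
obs 3: x=2 → posterior Normal(315/298, 63/149)
obs 4: x=3/2 → posterior Normal(225/194, 63/194)
obs 5: x=1 → posterior Normal(270/239, 63/239)
obs 6: x=2 → posterior Normal(90/71, 63/284)
obs 7: x=-2 → posterior Normal(270/329, 9/47)
obs 8: x=2 → posterior Normal(180/187, 63/374)

mu_0=180/187, tau_0^2=63/374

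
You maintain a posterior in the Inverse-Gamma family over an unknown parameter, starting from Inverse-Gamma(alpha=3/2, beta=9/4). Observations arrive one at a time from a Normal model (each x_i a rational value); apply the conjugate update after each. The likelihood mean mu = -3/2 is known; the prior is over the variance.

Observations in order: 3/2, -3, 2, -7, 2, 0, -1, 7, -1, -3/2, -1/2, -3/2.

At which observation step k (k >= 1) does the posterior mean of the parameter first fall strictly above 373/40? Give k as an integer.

k = 4

obs 1: x=3/2 → posterior Inverse-Gamma(2, 27/4)
obs 2: x=-3 → posterior Inverse-Gamma(5/2, 63/8)
obs 3: x=2 → posterior Inverse-Gamma(3, 14)
obs 4: x=-7 → posterior Inverse-Gamma(7/2, 233/8)
obs 5: x=2 → posterior Inverse-Gamma(4, 141/4)
obs 6: x=0 → posterior Inverse-Gamma(9/2, 291/8)
obs 7: x=-1 → posterior Inverse-Gamma(5, 73/2)
obs 8: x=7 → posterior Inverse-Gamma(11/2, 581/8)
obs 9: x=-1 → posterior Inverse-Gamma(6, 291/4)
obs 10: x=-3/2 → posterior Inverse-Gamma(13/2, 291/4)
obs 11: x=-1/2 → posterior Inverse-Gamma(7, 293/4)
obs 12: x=-3/2 → posterior Inverse-Gamma(15/2, 293/4)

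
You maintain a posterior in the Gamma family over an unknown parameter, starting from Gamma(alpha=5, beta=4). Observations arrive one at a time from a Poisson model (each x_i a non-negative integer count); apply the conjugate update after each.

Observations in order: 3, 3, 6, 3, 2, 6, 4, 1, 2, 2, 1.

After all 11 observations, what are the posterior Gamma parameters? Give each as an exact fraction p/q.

obs 1: x=3 → posterior Gamma(8, 5)
obs 2: x=3 → posterior Gamma(11, 6)
obs 3: x=6 → posterior Gamma(17, 7)
obs 4: x=3 → posterior Gamma(20, 8)
obs 5: x=2 → posterior Gamma(22, 9)
obs 6: x=6 → posterior Gamma(28, 10)
obs 7: x=4 → posterior Gamma(32, 11)
obs 8: x=1 → posterior Gamma(33, 12)
obs 9: x=2 → posterior Gamma(35, 13)
obs 10: x=2 → posterior Gamma(37, 14)
obs 11: x=1 → posterior Gamma(38, 15)

alpha=38, beta=15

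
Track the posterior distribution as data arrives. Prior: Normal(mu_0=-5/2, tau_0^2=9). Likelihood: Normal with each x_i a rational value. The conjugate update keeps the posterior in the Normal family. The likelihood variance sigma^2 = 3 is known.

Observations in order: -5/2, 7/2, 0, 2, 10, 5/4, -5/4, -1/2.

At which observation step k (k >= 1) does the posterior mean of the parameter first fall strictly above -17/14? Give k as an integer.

k = 2

obs 1: x=-5/2 → posterior Normal(-5/2, 9/4)
obs 2: x=7/2 → posterior Normal(1/14, 9/7)
obs 3: x=0 → posterior Normal(1/20, 9/10)
obs 4: x=2 → posterior Normal(1/2, 9/13)
obs 5: x=10 → posterior Normal(73/32, 9/16)
obs 6: x=5/4 → posterior Normal(161/76, 9/19)
obs 7: x=-5/4 → posterior Normal(73/44, 9/22)
obs 8: x=-1/2 → posterior Normal(7/5, 9/25)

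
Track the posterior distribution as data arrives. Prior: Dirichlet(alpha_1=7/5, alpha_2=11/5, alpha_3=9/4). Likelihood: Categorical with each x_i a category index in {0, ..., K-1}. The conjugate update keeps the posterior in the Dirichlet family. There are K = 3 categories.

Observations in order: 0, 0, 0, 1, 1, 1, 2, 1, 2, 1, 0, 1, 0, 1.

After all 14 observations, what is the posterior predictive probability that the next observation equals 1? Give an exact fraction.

184/397

obs 1: x=0 → posterior Dirichlet(12/5, 11/5, 9/4)
obs 2: x=0 → posterior Dirichlet(17/5, 11/5, 9/4)
obs 3: x=0 → posterior Dirichlet(22/5, 11/5, 9/4)
obs 4: x=1 → posterior Dirichlet(22/5, 16/5, 9/4)
obs 5: x=1 → posterior Dirichlet(22/5, 21/5, 9/4)
obs 6: x=1 → posterior Dirichlet(22/5, 26/5, 9/4)
obs 7: x=2 → posterior Dirichlet(22/5, 26/5, 13/4)
obs 8: x=1 → posterior Dirichlet(22/5, 31/5, 13/4)
obs 9: x=2 → posterior Dirichlet(22/5, 31/5, 17/4)
obs 10: x=1 → posterior Dirichlet(22/5, 36/5, 17/4)
obs 11: x=0 → posterior Dirichlet(27/5, 36/5, 17/4)
obs 12: x=1 → posterior Dirichlet(27/5, 41/5, 17/4)
obs 13: x=0 → posterior Dirichlet(32/5, 41/5, 17/4)
obs 14: x=1 → posterior Dirichlet(32/5, 46/5, 17/4)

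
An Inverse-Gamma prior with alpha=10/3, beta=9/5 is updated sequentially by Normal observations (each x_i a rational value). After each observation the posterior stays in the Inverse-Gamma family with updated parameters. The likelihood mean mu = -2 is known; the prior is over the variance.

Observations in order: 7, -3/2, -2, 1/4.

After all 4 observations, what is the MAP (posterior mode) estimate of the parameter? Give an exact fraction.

obs 1: x=7 → posterior Inverse-Gamma(23/6, 423/10)
obs 2: x=-3/2 → posterior Inverse-Gamma(13/3, 1697/40)
obs 3: x=-2 → posterior Inverse-Gamma(29/6, 1697/40)
obs 4: x=1/4 → posterior Inverse-Gamma(16/3, 7193/160)

21579/3040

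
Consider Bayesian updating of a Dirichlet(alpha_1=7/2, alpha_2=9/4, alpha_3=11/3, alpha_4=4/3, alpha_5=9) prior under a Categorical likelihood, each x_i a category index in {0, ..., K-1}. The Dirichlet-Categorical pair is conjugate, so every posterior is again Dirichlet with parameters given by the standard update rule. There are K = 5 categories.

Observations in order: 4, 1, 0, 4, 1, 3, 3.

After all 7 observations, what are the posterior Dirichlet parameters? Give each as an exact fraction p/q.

obs 1: x=4 → posterior Dirichlet(7/2, 9/4, 11/3, 4/3, 10)
obs 2: x=1 → posterior Dirichlet(7/2, 13/4, 11/3, 4/3, 10)
obs 3: x=0 → posterior Dirichlet(9/2, 13/4, 11/3, 4/3, 10)
obs 4: x=4 → posterior Dirichlet(9/2, 13/4, 11/3, 4/3, 11)
obs 5: x=1 → posterior Dirichlet(9/2, 17/4, 11/3, 4/3, 11)
obs 6: x=3 → posterior Dirichlet(9/2, 17/4, 11/3, 7/3, 11)
obs 7: x=3 → posterior Dirichlet(9/2, 17/4, 11/3, 10/3, 11)

alpha_1=9/2, alpha_2=17/4, alpha_3=11/3, alpha_4=10/3, alpha_5=11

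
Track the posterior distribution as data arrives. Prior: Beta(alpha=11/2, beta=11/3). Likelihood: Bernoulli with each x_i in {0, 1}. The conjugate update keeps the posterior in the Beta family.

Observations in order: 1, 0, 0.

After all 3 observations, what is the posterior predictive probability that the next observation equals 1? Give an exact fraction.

39/73

obs 1: x=1 → posterior Beta(13/2, 11/3)
obs 2: x=0 → posterior Beta(13/2, 14/3)
obs 3: x=0 → posterior Beta(13/2, 17/3)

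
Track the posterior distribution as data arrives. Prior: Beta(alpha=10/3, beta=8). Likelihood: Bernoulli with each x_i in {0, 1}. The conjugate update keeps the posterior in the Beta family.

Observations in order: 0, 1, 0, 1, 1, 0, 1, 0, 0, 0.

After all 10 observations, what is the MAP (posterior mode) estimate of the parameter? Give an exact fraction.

19/58

obs 1: x=0 → posterior Beta(10/3, 9)
obs 2: x=1 → posterior Beta(13/3, 9)
obs 3: x=0 → posterior Beta(13/3, 10)
obs 4: x=1 → posterior Beta(16/3, 10)
obs 5: x=1 → posterior Beta(19/3, 10)
obs 6: x=0 → posterior Beta(19/3, 11)
obs 7: x=1 → posterior Beta(22/3, 11)
obs 8: x=0 → posterior Beta(22/3, 12)
obs 9: x=0 → posterior Beta(22/3, 13)
obs 10: x=0 → posterior Beta(22/3, 14)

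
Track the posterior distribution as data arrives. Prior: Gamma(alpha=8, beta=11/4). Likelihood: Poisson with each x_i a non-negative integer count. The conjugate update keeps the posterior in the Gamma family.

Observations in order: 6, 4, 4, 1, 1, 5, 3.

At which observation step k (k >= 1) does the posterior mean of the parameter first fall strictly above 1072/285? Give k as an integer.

k = 2

obs 1: x=6 → posterior Gamma(14, 15/4)
obs 2: x=4 → posterior Gamma(18, 19/4)
obs 3: x=4 → posterior Gamma(22, 23/4)
obs 4: x=1 → posterior Gamma(23, 27/4)
obs 5: x=1 → posterior Gamma(24, 31/4)
obs 6: x=5 → posterior Gamma(29, 35/4)
obs 7: x=3 → posterior Gamma(32, 39/4)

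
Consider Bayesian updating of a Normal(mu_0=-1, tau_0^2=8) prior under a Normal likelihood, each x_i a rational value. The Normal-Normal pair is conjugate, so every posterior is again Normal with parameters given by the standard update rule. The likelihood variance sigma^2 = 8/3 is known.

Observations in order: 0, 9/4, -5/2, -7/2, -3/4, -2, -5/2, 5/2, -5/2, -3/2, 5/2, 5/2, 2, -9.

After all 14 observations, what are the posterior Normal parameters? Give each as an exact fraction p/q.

obs 1: x=0 → posterior Normal(-1/4, 2)
obs 2: x=9/4 → posterior Normal(23/28, 8/7)
obs 3: x=-5/2 → posterior Normal(-7/40, 4/5)
obs 4: x=-7/2 → posterior Normal(-49/52, 8/13)
obs 5: x=-3/4 → posterior Normal(-29/32, 1/2)
obs 6: x=-2 → posterior Normal(-41/38, 8/19)
obs 7: x=-5/2 → posterior Normal(-14/11, 4/11)
obs 8: x=5/2 → posterior Normal(-41/50, 8/25)
obs 9: x=-5/2 → posterior Normal(-1, 2/7)
obs 10: x=-3/2 → posterior Normal(-65/62, 8/31)
obs 11: x=5/2 → posterior Normal(-25/34, 4/17)
obs 12: x=5/2 → posterior Normal(-35/74, 8/37)
obs 13: x=2 → posterior Normal(-23/80, 1/5)
obs 14: x=-9 → posterior Normal(-77/86, 8/43)

mu_0=-77/86, tau_0^2=8/43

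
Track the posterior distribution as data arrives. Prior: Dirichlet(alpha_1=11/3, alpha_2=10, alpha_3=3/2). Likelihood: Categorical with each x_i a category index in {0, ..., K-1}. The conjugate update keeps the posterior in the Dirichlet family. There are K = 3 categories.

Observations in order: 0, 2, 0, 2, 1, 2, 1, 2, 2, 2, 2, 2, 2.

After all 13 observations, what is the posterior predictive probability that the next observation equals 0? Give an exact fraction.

34/169

obs 1: x=0 → posterior Dirichlet(14/3, 10, 3/2)
obs 2: x=2 → posterior Dirichlet(14/3, 10, 5/2)
obs 3: x=0 → posterior Dirichlet(17/3, 10, 5/2)
obs 4: x=2 → posterior Dirichlet(17/3, 10, 7/2)
obs 5: x=1 → posterior Dirichlet(17/3, 11, 7/2)
obs 6: x=2 → posterior Dirichlet(17/3, 11, 9/2)
obs 7: x=1 → posterior Dirichlet(17/3, 12, 9/2)
obs 8: x=2 → posterior Dirichlet(17/3, 12, 11/2)
obs 9: x=2 → posterior Dirichlet(17/3, 12, 13/2)
obs 10: x=2 → posterior Dirichlet(17/3, 12, 15/2)
obs 11: x=2 → posterior Dirichlet(17/3, 12, 17/2)
obs 12: x=2 → posterior Dirichlet(17/3, 12, 19/2)
obs 13: x=2 → posterior Dirichlet(17/3, 12, 21/2)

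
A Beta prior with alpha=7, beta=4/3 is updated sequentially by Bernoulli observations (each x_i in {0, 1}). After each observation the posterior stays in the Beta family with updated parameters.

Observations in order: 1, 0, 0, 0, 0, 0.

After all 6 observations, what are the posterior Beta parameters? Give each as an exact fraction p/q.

obs 1: x=1 → posterior Beta(8, 4/3)
obs 2: x=0 → posterior Beta(8, 7/3)
obs 3: x=0 → posterior Beta(8, 10/3)
obs 4: x=0 → posterior Beta(8, 13/3)
obs 5: x=0 → posterior Beta(8, 16/3)
obs 6: x=0 → posterior Beta(8, 19/3)

alpha=8, beta=19/3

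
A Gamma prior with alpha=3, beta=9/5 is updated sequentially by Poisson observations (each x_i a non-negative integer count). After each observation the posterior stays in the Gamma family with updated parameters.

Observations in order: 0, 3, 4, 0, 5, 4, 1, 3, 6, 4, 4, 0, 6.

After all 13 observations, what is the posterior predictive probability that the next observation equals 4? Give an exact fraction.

24295408273596365423080916523128667106541991188899127011967011347181594468866745958400000/154338150159535951301517749355841648093504225168540216357564265319883807264209213747965359

obs 1: x=0 → posterior Gamma(3, 14/5)
obs 2: x=3 → posterior Gamma(6, 19/5)
obs 3: x=4 → posterior Gamma(10, 24/5)
obs 4: x=0 → posterior Gamma(10, 29/5)
obs 5: x=5 → posterior Gamma(15, 34/5)
obs 6: x=4 → posterior Gamma(19, 39/5)
obs 7: x=1 → posterior Gamma(20, 44/5)
obs 8: x=3 → posterior Gamma(23, 49/5)
obs 9: x=6 → posterior Gamma(29, 54/5)
obs 10: x=4 → posterior Gamma(33, 59/5)
obs 11: x=4 → posterior Gamma(37, 64/5)
obs 12: x=0 → posterior Gamma(37, 69/5)
obs 13: x=6 → posterior Gamma(43, 74/5)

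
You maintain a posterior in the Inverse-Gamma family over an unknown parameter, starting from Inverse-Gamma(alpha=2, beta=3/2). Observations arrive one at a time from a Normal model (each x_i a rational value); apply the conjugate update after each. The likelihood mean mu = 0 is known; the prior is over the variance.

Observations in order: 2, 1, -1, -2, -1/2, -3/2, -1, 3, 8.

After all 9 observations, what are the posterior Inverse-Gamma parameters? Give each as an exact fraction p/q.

alpha=13/2, beta=179/4

obs 1: x=2 → posterior Inverse-Gamma(5/2, 7/2)
obs 2: x=1 → posterior Inverse-Gamma(3, 4)
obs 3: x=-1 → posterior Inverse-Gamma(7/2, 9/2)
obs 4: x=-2 → posterior Inverse-Gamma(4, 13/2)
obs 5: x=-1/2 → posterior Inverse-Gamma(9/2, 53/8)
obs 6: x=-3/2 → posterior Inverse-Gamma(5, 31/4)
obs 7: x=-1 → posterior Inverse-Gamma(11/2, 33/4)
obs 8: x=3 → posterior Inverse-Gamma(6, 51/4)
obs 9: x=8 → posterior Inverse-Gamma(13/2, 179/4)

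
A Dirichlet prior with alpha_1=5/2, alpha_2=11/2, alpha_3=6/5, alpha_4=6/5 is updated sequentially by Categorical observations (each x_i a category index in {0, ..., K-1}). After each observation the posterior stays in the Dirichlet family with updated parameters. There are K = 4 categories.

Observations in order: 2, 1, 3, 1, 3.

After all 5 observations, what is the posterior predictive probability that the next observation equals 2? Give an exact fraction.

1/7

obs 1: x=2 → posterior Dirichlet(5/2, 11/2, 11/5, 6/5)
obs 2: x=1 → posterior Dirichlet(5/2, 13/2, 11/5, 6/5)
obs 3: x=3 → posterior Dirichlet(5/2, 13/2, 11/5, 11/5)
obs 4: x=1 → posterior Dirichlet(5/2, 15/2, 11/5, 11/5)
obs 5: x=3 → posterior Dirichlet(5/2, 15/2, 11/5, 16/5)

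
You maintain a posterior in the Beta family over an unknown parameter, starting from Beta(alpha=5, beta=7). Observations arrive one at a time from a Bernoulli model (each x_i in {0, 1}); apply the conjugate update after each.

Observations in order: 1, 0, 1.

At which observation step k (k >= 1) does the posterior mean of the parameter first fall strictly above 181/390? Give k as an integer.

obs 1: x=1 → posterior Beta(6, 7)
obs 2: x=0 → posterior Beta(6, 8)
obs 3: x=1 → posterior Beta(7, 8)

k = 3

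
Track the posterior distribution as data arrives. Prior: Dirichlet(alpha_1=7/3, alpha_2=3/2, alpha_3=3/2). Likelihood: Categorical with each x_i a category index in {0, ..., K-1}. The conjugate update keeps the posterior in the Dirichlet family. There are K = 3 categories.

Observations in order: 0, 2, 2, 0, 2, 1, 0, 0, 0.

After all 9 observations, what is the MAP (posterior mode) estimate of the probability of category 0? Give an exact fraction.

obs 1: x=0 → posterior Dirichlet(10/3, 3/2, 3/2)
obs 2: x=2 → posterior Dirichlet(10/3, 3/2, 5/2)
obs 3: x=2 → posterior Dirichlet(10/3, 3/2, 7/2)
obs 4: x=0 → posterior Dirichlet(13/3, 3/2, 7/2)
obs 5: x=2 → posterior Dirichlet(13/3, 3/2, 9/2)
obs 6: x=1 → posterior Dirichlet(13/3, 5/2, 9/2)
obs 7: x=0 → posterior Dirichlet(16/3, 5/2, 9/2)
obs 8: x=0 → posterior Dirichlet(19/3, 5/2, 9/2)
obs 9: x=0 → posterior Dirichlet(22/3, 5/2, 9/2)

19/34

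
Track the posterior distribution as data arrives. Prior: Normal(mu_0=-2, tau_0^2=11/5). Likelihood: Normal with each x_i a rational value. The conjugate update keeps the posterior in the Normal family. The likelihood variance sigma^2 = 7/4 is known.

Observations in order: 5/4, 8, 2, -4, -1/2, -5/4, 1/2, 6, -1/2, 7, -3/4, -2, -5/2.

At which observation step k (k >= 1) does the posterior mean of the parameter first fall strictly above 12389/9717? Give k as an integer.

obs 1: x=5/4 → posterior Normal(-15/79, 77/79)
obs 2: x=8 → posterior Normal(337/123, 77/123)
obs 3: x=2 → posterior Normal(425/167, 77/167)
obs 4: x=-4 → posterior Normal(249/211, 77/211)
obs 5: x=-1/2 → posterior Normal(227/255, 77/255)
obs 6: x=-5/4 → posterior Normal(172/299, 77/299)
obs 7: x=1/2 → posterior Normal(194/343, 11/49)
obs 8: x=6 → posterior Normal(458/387, 77/387)
obs 9: x=-1/2 → posterior Normal(436/431, 77/431)
obs 10: x=7 → posterior Normal(744/475, 77/475)
obs 11: x=-3/4 → posterior Normal(237/173, 77/519)
obs 12: x=-2 → posterior Normal(623/563, 77/563)
obs 13: x=-5/2 → posterior Normal(513/607, 77/607)

k = 2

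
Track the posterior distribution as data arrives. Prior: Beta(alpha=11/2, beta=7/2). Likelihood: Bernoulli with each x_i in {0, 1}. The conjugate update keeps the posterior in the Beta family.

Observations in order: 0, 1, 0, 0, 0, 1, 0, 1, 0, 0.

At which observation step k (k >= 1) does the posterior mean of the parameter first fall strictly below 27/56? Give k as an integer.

k = 5

obs 1: x=0 → posterior Beta(11/2, 9/2)
obs 2: x=1 → posterior Beta(13/2, 9/2)
obs 3: x=0 → posterior Beta(13/2, 11/2)
obs 4: x=0 → posterior Beta(13/2, 13/2)
obs 5: x=0 → posterior Beta(13/2, 15/2)
obs 6: x=1 → posterior Beta(15/2, 15/2)
obs 7: x=0 → posterior Beta(15/2, 17/2)
obs 8: x=1 → posterior Beta(17/2, 17/2)
obs 9: x=0 → posterior Beta(17/2, 19/2)
obs 10: x=0 → posterior Beta(17/2, 21/2)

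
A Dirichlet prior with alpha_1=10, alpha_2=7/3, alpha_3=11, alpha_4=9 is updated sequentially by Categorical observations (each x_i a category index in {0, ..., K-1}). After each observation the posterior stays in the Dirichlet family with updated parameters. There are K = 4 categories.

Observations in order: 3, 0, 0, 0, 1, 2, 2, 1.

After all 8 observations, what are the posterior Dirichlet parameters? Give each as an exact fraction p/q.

alpha_1=13, alpha_2=13/3, alpha_3=13, alpha_4=10

obs 1: x=3 → posterior Dirichlet(10, 7/3, 11, 10)
obs 2: x=0 → posterior Dirichlet(11, 7/3, 11, 10)
obs 3: x=0 → posterior Dirichlet(12, 7/3, 11, 10)
obs 4: x=0 → posterior Dirichlet(13, 7/3, 11, 10)
obs 5: x=1 → posterior Dirichlet(13, 10/3, 11, 10)
obs 6: x=2 → posterior Dirichlet(13, 10/3, 12, 10)
obs 7: x=2 → posterior Dirichlet(13, 10/3, 13, 10)
obs 8: x=1 → posterior Dirichlet(13, 13/3, 13, 10)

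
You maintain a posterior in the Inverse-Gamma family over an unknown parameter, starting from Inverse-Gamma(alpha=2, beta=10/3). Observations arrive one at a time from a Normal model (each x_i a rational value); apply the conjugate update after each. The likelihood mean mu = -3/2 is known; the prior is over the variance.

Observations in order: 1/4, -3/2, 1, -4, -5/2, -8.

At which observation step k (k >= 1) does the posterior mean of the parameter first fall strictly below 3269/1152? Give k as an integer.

k = 2

obs 1: x=1/4 → posterior Inverse-Gamma(5/2, 467/96)
obs 2: x=-3/2 → posterior Inverse-Gamma(3, 467/96)
obs 3: x=1 → posterior Inverse-Gamma(7/2, 767/96)
obs 4: x=-4 → posterior Inverse-Gamma(4, 1067/96)
obs 5: x=-5/2 → posterior Inverse-Gamma(9/2, 1115/96)
obs 6: x=-8 → posterior Inverse-Gamma(5, 3143/96)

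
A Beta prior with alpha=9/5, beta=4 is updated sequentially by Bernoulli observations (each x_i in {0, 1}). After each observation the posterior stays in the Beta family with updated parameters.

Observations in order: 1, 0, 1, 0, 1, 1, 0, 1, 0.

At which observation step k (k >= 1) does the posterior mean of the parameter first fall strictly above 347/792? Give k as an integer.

k = 5

obs 1: x=1 → posterior Beta(14/5, 4)
obs 2: x=0 → posterior Beta(14/5, 5)
obs 3: x=1 → posterior Beta(19/5, 5)
obs 4: x=0 → posterior Beta(19/5, 6)
obs 5: x=1 → posterior Beta(24/5, 6)
obs 6: x=1 → posterior Beta(29/5, 6)
obs 7: x=0 → posterior Beta(29/5, 7)
obs 8: x=1 → posterior Beta(34/5, 7)
obs 9: x=0 → posterior Beta(34/5, 8)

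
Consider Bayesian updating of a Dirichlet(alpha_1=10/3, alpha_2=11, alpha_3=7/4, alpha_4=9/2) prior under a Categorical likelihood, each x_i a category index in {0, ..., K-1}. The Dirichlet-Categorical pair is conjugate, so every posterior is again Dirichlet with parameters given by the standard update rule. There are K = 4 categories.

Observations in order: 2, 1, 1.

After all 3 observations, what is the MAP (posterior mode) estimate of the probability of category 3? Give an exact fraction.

obs 1: x=2 → posterior Dirichlet(10/3, 11, 11/4, 9/2)
obs 2: x=1 → posterior Dirichlet(10/3, 12, 11/4, 9/2)
obs 3: x=1 → posterior Dirichlet(10/3, 13, 11/4, 9/2)

42/235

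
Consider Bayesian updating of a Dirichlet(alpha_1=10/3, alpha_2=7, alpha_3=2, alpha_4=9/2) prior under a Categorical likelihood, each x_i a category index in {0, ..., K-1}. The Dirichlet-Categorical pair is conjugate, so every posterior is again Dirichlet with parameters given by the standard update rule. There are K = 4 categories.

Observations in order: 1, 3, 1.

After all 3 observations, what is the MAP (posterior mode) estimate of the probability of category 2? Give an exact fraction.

obs 1: x=1 → posterior Dirichlet(10/3, 8, 2, 9/2)
obs 2: x=3 → posterior Dirichlet(10/3, 8, 2, 11/2)
obs 3: x=1 → posterior Dirichlet(10/3, 9, 2, 11/2)

6/95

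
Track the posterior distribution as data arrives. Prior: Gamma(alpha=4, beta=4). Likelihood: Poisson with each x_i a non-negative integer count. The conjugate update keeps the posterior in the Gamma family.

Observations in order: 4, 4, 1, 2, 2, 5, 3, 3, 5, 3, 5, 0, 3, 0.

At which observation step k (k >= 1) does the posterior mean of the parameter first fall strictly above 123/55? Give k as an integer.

k = 7

obs 1: x=4 → posterior Gamma(8, 5)
obs 2: x=4 → posterior Gamma(12, 6)
obs 3: x=1 → posterior Gamma(13, 7)
obs 4: x=2 → posterior Gamma(15, 8)
obs 5: x=2 → posterior Gamma(17, 9)
obs 6: x=5 → posterior Gamma(22, 10)
obs 7: x=3 → posterior Gamma(25, 11)
obs 8: x=3 → posterior Gamma(28, 12)
obs 9: x=5 → posterior Gamma(33, 13)
obs 10: x=3 → posterior Gamma(36, 14)
obs 11: x=5 → posterior Gamma(41, 15)
obs 12: x=0 → posterior Gamma(41, 16)
obs 13: x=3 → posterior Gamma(44, 17)
obs 14: x=0 → posterior Gamma(44, 18)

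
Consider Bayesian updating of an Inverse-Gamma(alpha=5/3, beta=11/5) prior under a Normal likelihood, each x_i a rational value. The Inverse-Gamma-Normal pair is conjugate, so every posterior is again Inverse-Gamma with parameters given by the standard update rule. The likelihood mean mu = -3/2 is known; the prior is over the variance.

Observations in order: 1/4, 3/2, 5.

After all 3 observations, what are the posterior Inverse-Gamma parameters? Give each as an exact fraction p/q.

obs 1: x=1/4 → posterior Inverse-Gamma(13/6, 597/160)
obs 2: x=3/2 → posterior Inverse-Gamma(8/3, 1317/160)
obs 3: x=5 → posterior Inverse-Gamma(19/6, 4697/160)

alpha=19/6, beta=4697/160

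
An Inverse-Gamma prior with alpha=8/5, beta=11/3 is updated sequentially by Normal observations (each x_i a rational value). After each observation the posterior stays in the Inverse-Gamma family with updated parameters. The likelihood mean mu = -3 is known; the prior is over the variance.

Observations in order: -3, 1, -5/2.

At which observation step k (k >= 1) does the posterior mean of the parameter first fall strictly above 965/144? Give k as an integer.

k = 2

obs 1: x=-3 → posterior Inverse-Gamma(21/10, 11/3)
obs 2: x=1 → posterior Inverse-Gamma(13/5, 35/3)
obs 3: x=-5/2 → posterior Inverse-Gamma(31/10, 283/24)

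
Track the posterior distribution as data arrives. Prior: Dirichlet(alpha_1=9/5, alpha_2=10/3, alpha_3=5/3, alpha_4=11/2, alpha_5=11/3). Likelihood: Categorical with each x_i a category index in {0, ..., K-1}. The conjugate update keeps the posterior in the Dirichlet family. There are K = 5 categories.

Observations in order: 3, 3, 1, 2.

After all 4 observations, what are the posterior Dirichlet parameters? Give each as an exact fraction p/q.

obs 1: x=3 → posterior Dirichlet(9/5, 10/3, 5/3, 13/2, 11/3)
obs 2: x=3 → posterior Dirichlet(9/5, 10/3, 5/3, 15/2, 11/3)
obs 3: x=1 → posterior Dirichlet(9/5, 13/3, 5/3, 15/2, 11/3)
obs 4: x=2 → posterior Dirichlet(9/5, 13/3, 8/3, 15/2, 11/3)

alpha_1=9/5, alpha_2=13/3, alpha_3=8/3, alpha_4=15/2, alpha_5=11/3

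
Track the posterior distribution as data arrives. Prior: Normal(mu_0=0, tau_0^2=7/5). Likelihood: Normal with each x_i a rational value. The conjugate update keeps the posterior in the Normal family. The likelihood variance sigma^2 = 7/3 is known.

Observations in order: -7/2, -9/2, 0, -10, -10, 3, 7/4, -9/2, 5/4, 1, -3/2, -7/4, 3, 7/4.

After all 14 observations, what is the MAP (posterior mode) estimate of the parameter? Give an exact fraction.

-72/47

obs 1: x=-7/2 → posterior Normal(-21/16, 7/8)
obs 2: x=-9/2 → posterior Normal(-24/11, 7/11)
obs 3: x=0 → posterior Normal(-12/7, 1/2)
obs 4: x=-10 → posterior Normal(-54/17, 7/17)
obs 5: x=-10 → posterior Normal(-21/5, 7/20)
obs 6: x=3 → posterior Normal(-75/23, 7/23)
obs 7: x=7/4 → posterior Normal(-279/104, 7/26)
obs 8: x=-9/2 → posterior Normal(-333/116, 7/29)
obs 9: x=5/4 → posterior Normal(-159/64, 7/32)
obs 10: x=1 → posterior Normal(-153/70, 1/5)
obs 11: x=-3/2 → posterior Normal(-81/38, 7/38)
obs 12: x=-7/4 → posterior Normal(-345/164, 7/41)
obs 13: x=3 → posterior Normal(-309/176, 7/44)
obs 14: x=7/4 → posterior Normal(-72/47, 7/47)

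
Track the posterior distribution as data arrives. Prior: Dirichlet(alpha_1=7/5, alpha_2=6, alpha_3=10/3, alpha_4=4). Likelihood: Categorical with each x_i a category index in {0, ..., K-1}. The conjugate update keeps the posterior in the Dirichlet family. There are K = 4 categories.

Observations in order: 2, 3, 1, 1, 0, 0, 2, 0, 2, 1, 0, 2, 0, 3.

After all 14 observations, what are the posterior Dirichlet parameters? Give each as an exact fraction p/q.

obs 1: x=2 → posterior Dirichlet(7/5, 6, 13/3, 4)
obs 2: x=3 → posterior Dirichlet(7/5, 6, 13/3, 5)
obs 3: x=1 → posterior Dirichlet(7/5, 7, 13/3, 5)
obs 4: x=1 → posterior Dirichlet(7/5, 8, 13/3, 5)
obs 5: x=0 → posterior Dirichlet(12/5, 8, 13/3, 5)
obs 6: x=0 → posterior Dirichlet(17/5, 8, 13/3, 5)
obs 7: x=2 → posterior Dirichlet(17/5, 8, 16/3, 5)
obs 8: x=0 → posterior Dirichlet(22/5, 8, 16/3, 5)
obs 9: x=2 → posterior Dirichlet(22/5, 8, 19/3, 5)
obs 10: x=1 → posterior Dirichlet(22/5, 9, 19/3, 5)
obs 11: x=0 → posterior Dirichlet(27/5, 9, 19/3, 5)
obs 12: x=2 → posterior Dirichlet(27/5, 9, 22/3, 5)
obs 13: x=0 → posterior Dirichlet(32/5, 9, 22/3, 5)
obs 14: x=3 → posterior Dirichlet(32/5, 9, 22/3, 6)

alpha_1=32/5, alpha_2=9, alpha_3=22/3, alpha_4=6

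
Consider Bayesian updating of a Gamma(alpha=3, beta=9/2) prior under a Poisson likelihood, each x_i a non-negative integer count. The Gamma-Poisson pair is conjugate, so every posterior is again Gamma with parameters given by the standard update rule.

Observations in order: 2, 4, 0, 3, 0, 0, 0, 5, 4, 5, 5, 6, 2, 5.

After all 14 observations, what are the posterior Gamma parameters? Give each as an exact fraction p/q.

alpha=44, beta=37/2

obs 1: x=2 → posterior Gamma(5, 11/2)
obs 2: x=4 → posterior Gamma(9, 13/2)
obs 3: x=0 → posterior Gamma(9, 15/2)
obs 4: x=3 → posterior Gamma(12, 17/2)
obs 5: x=0 → posterior Gamma(12, 19/2)
obs 6: x=0 → posterior Gamma(12, 21/2)
obs 7: x=0 → posterior Gamma(12, 23/2)
obs 8: x=5 → posterior Gamma(17, 25/2)
obs 9: x=4 → posterior Gamma(21, 27/2)
obs 10: x=5 → posterior Gamma(26, 29/2)
obs 11: x=5 → posterior Gamma(31, 31/2)
obs 12: x=6 → posterior Gamma(37, 33/2)
obs 13: x=2 → posterior Gamma(39, 35/2)
obs 14: x=5 → posterior Gamma(44, 37/2)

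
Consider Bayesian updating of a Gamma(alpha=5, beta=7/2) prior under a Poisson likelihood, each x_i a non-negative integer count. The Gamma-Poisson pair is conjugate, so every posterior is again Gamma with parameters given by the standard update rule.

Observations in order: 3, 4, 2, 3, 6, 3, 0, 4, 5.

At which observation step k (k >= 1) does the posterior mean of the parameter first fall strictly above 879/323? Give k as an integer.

k = 6

obs 1: x=3 → posterior Gamma(8, 9/2)
obs 2: x=4 → posterior Gamma(12, 11/2)
obs 3: x=2 → posterior Gamma(14, 13/2)
obs 4: x=3 → posterior Gamma(17, 15/2)
obs 5: x=6 → posterior Gamma(23, 17/2)
obs 6: x=3 → posterior Gamma(26, 19/2)
obs 7: x=0 → posterior Gamma(26, 21/2)
obs 8: x=4 → posterior Gamma(30, 23/2)
obs 9: x=5 → posterior Gamma(35, 25/2)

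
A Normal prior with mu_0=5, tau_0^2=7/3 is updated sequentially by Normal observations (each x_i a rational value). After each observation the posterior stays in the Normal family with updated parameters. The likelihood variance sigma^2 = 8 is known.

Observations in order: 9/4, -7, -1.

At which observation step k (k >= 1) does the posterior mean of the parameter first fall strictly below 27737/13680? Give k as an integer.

k = 3

obs 1: x=9/4 → posterior Normal(543/124, 56/31)
obs 2: x=-7 → posterior Normal(347/152, 28/19)
obs 3: x=-1 → posterior Normal(319/180, 56/45)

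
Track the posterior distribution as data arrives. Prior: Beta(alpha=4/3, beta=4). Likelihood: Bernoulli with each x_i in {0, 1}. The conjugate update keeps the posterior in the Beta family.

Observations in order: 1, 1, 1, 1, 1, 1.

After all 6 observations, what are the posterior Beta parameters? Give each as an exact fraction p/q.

alpha=22/3, beta=4

obs 1: x=1 → posterior Beta(7/3, 4)
obs 2: x=1 → posterior Beta(10/3, 4)
obs 3: x=1 → posterior Beta(13/3, 4)
obs 4: x=1 → posterior Beta(16/3, 4)
obs 5: x=1 → posterior Beta(19/3, 4)
obs 6: x=1 → posterior Beta(22/3, 4)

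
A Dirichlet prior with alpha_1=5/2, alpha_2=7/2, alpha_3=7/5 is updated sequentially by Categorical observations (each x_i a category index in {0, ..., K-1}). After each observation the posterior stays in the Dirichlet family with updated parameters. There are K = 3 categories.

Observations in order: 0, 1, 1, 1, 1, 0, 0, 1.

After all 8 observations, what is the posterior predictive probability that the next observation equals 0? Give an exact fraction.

obs 1: x=0 → posterior Dirichlet(7/2, 7/2, 7/5)
obs 2: x=1 → posterior Dirichlet(7/2, 9/2, 7/5)
obs 3: x=1 → posterior Dirichlet(7/2, 11/2, 7/5)
obs 4: x=1 → posterior Dirichlet(7/2, 13/2, 7/5)
obs 5: x=1 → posterior Dirichlet(7/2, 15/2, 7/5)
obs 6: x=0 → posterior Dirichlet(9/2, 15/2, 7/5)
obs 7: x=0 → posterior Dirichlet(11/2, 15/2, 7/5)
obs 8: x=1 → posterior Dirichlet(11/2, 17/2, 7/5)

5/14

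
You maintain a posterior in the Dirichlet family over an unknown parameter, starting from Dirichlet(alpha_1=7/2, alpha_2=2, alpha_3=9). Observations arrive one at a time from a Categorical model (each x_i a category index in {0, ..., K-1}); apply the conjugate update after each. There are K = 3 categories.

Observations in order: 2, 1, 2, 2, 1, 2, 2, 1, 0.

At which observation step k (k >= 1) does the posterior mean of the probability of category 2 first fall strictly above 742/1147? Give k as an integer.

obs 1: x=2 → posterior Dirichlet(7/2, 2, 10)
obs 2: x=1 → posterior Dirichlet(7/2, 3, 10)
obs 3: x=2 → posterior Dirichlet(7/2, 3, 11)
obs 4: x=2 → posterior Dirichlet(7/2, 3, 12)
obs 5: x=1 → posterior Dirichlet(7/2, 4, 12)
obs 6: x=2 → posterior Dirichlet(7/2, 4, 13)
obs 7: x=2 → posterior Dirichlet(7/2, 4, 14)
obs 8: x=1 → posterior Dirichlet(7/2, 5, 14)
obs 9: x=0 → posterior Dirichlet(9/2, 5, 14)

k = 4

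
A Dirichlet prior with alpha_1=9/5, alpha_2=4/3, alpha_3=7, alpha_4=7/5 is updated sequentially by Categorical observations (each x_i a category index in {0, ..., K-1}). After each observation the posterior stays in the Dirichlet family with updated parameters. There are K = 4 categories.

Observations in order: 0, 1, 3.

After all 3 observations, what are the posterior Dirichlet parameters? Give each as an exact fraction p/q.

alpha_1=14/5, alpha_2=7/3, alpha_3=7, alpha_4=12/5

obs 1: x=0 → posterior Dirichlet(14/5, 4/3, 7, 7/5)
obs 2: x=1 → posterior Dirichlet(14/5, 7/3, 7, 7/5)
obs 3: x=3 → posterior Dirichlet(14/5, 7/3, 7, 12/5)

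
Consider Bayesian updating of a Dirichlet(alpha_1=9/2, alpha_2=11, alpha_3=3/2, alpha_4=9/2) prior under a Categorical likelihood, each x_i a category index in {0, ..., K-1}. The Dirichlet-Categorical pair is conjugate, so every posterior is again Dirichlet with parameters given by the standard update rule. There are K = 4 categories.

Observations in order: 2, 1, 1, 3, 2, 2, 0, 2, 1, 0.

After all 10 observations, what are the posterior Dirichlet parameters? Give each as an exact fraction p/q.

obs 1: x=2 → posterior Dirichlet(9/2, 11, 5/2, 9/2)
obs 2: x=1 → posterior Dirichlet(9/2, 12, 5/2, 9/2)
obs 3: x=1 → posterior Dirichlet(9/2, 13, 5/2, 9/2)
obs 4: x=3 → posterior Dirichlet(9/2, 13, 5/2, 11/2)
obs 5: x=2 → posterior Dirichlet(9/2, 13, 7/2, 11/2)
obs 6: x=2 → posterior Dirichlet(9/2, 13, 9/2, 11/2)
obs 7: x=0 → posterior Dirichlet(11/2, 13, 9/2, 11/2)
obs 8: x=2 → posterior Dirichlet(11/2, 13, 11/2, 11/2)
obs 9: x=1 → posterior Dirichlet(11/2, 14, 11/2, 11/2)
obs 10: x=0 → posterior Dirichlet(13/2, 14, 11/2, 11/2)

alpha_1=13/2, alpha_2=14, alpha_3=11/2, alpha_4=11/2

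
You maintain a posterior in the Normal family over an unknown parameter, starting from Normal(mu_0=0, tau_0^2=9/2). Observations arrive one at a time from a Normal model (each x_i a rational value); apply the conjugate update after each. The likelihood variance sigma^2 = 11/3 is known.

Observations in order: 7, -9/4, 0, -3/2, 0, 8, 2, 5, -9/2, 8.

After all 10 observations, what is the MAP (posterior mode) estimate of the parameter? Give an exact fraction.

2349/1168

obs 1: x=7 → posterior Normal(27/7, 99/49)
obs 2: x=-9/4 → posterior Normal(27/16, 99/76)
obs 3: x=0 → posterior Normal(513/412, 99/103)
obs 4: x=-3/2 → posterior Normal(27/40, 99/130)
obs 5: x=0 → posterior Normal(351/628, 99/157)
obs 6: x=8 → posterior Normal(1215/736, 99/184)
obs 7: x=2 → posterior Normal(1431/844, 99/211)
obs 8: x=5 → posterior Normal(1971/952, 99/238)
obs 9: x=-9/2 → posterior Normal(297/212, 99/265)
obs 10: x=8 → posterior Normal(2349/1168, 99/292)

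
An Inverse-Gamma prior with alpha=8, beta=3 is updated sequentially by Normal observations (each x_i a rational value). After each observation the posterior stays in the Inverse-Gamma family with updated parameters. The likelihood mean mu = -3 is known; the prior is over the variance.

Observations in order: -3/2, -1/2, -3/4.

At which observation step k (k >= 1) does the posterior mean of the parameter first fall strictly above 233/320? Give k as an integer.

obs 1: x=-3/2 → posterior Inverse-Gamma(17/2, 33/8)
obs 2: x=-1/2 → posterior Inverse-Gamma(9, 29/4)
obs 3: x=-3/4 → posterior Inverse-Gamma(19/2, 313/32)

k = 2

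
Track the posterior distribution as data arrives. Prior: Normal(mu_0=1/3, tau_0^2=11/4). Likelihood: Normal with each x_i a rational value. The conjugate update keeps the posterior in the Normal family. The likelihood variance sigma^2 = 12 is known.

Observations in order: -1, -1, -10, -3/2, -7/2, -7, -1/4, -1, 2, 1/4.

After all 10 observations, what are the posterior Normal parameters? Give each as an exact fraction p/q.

obs 1: x=-1 → posterior Normal(5/59, 132/59)
obs 2: x=-1 → posterior Normal(-3/35, 66/35)
obs 3: x=-10 → posterior Normal(-116/81, 44/27)
obs 4: x=-3/2 → posterior Normal(-265/184, 33/23)
obs 5: x=-7/2 → posterior Normal(-171/103, 132/103)
obs 6: x=-7 → posterior Normal(-124/57, 22/19)
obs 7: x=-1/4 → posterior Normal(-1003/500, 132/125)
obs 8: x=-1 → posterior Normal(-1047/544, 33/34)
obs 9: x=2 → posterior Normal(-137/84, 44/49)
obs 10: x=1/4 → posterior Normal(-3/2, 66/79)

mu_0=-3/2, tau_0^2=66/79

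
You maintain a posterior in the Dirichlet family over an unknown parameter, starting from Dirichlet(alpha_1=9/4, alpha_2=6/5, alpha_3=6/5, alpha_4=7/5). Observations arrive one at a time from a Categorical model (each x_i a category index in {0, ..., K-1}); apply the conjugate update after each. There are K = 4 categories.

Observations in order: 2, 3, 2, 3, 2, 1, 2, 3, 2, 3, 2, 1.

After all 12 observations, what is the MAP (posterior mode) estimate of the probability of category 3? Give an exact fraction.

obs 1: x=2 → posterior Dirichlet(9/4, 6/5, 11/5, 7/5)
obs 2: x=3 → posterior Dirichlet(9/4, 6/5, 11/5, 12/5)
obs 3: x=2 → posterior Dirichlet(9/4, 6/5, 16/5, 12/5)
obs 4: x=3 → posterior Dirichlet(9/4, 6/5, 16/5, 17/5)
obs 5: x=2 → posterior Dirichlet(9/4, 6/5, 21/5, 17/5)
obs 6: x=1 → posterior Dirichlet(9/4, 11/5, 21/5, 17/5)
obs 7: x=2 → posterior Dirichlet(9/4, 11/5, 26/5, 17/5)
obs 8: x=3 → posterior Dirichlet(9/4, 11/5, 26/5, 22/5)
obs 9: x=2 → posterior Dirichlet(9/4, 11/5, 31/5, 22/5)
obs 10: x=3 → posterior Dirichlet(9/4, 11/5, 31/5, 27/5)
obs 11: x=2 → posterior Dirichlet(9/4, 11/5, 36/5, 27/5)
obs 12: x=1 → posterior Dirichlet(9/4, 16/5, 36/5, 27/5)

88/281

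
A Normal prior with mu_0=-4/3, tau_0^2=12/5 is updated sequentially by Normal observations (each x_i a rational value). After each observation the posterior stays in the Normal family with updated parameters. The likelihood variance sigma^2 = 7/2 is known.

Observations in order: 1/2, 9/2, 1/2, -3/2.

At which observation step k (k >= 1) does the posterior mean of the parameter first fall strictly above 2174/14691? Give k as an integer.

obs 1: x=1/2 → posterior Normal(-104/177, 84/59)
obs 2: x=9/2 → posterior Normal(220/249, 84/83)
obs 3: x=1/2 → posterior Normal(256/321, 84/107)
obs 4: x=-3/2 → posterior Normal(148/393, 84/131)

k = 2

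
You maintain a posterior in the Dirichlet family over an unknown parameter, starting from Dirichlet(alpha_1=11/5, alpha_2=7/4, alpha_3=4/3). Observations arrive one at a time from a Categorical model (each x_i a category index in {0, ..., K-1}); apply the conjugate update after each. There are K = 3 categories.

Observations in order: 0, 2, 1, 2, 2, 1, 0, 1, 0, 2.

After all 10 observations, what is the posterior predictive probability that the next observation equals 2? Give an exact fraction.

obs 1: x=0 → posterior Dirichlet(16/5, 7/4, 4/3)
obs 2: x=2 → posterior Dirichlet(16/5, 7/4, 7/3)
obs 3: x=1 → posterior Dirichlet(16/5, 11/4, 7/3)
obs 4: x=2 → posterior Dirichlet(16/5, 11/4, 10/3)
obs 5: x=2 → posterior Dirichlet(16/5, 11/4, 13/3)
obs 6: x=1 → posterior Dirichlet(16/5, 15/4, 13/3)
obs 7: x=0 → posterior Dirichlet(21/5, 15/4, 13/3)
obs 8: x=1 → posterior Dirichlet(21/5, 19/4, 13/3)
obs 9: x=0 → posterior Dirichlet(26/5, 19/4, 13/3)
obs 10: x=2 → posterior Dirichlet(26/5, 19/4, 16/3)

320/917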